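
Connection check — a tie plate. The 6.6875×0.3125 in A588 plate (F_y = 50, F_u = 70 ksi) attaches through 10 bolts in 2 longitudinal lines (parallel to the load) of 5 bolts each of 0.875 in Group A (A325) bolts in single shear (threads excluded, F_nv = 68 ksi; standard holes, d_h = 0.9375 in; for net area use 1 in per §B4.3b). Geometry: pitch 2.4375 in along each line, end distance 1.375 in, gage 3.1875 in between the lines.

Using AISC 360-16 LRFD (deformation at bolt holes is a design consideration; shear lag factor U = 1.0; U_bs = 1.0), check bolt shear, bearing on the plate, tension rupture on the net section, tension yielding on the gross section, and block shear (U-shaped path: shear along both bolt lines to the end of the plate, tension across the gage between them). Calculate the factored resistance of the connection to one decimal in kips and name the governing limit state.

76.9 kips (net-section rupture governs)

Bolt shear: A_b = π(0.875)²/4 = 0.60132 in². φR_n = 0.75 × 68 × 0.60132 × 10 × 1 = 306.7 kips.
Bearing (0.3125 in plate, F_u = 70 ksi): end bolts L_c = 1.375 − 0.9375/2 = 0.90625, R_n = min(1.2×0.90625×0.3125×70, 2.4×0.875×0.3125×70) = 23.789 kips/bolt; interior L_c = 2.4375 − 0.9375 = 1.5, R_n = 39.375 kips/bolt. φR_n = 0.75 × (2×23.789 + 8×39.375) = 271.9 kips.
Tension rupture (net): A_n = (6.6875 − 2×1)×0.3125 = 1.4648 in² (U = 1.0, A_e = A_n). φR_n = 0.75 × 70 × 1.4648 = 76.9 kips.
Tension yield (gross): A_g = 6.6875×0.3125 = 2.0898 in². φR_n = 0.90 × 50 × 2.0898 = 94.0 kips.
Block shear: shear path 2×[1.375+4×2.4375] = 2×11.125 in, A_gv = 6.9531, A_nv = 2×(11.125 − 4.5×1)×0.3125 = 4.1406 in²; tension across gage: (3.1875 − 1×1)×0.3125 = 0.68359 in². R_n = min(0.6×70×4.1406, 0.6×50×6.9531) + 1.0×70×0.68359 = min(173.91, 208.59) + 47.851 = 221.76 kips. φR_n = 0.75 × 221.76 = 166.3 kips.
Governing: min(306.7, 271.9, 76.9, 94.0, 166.3) = 76.9 kips → net-section rupture.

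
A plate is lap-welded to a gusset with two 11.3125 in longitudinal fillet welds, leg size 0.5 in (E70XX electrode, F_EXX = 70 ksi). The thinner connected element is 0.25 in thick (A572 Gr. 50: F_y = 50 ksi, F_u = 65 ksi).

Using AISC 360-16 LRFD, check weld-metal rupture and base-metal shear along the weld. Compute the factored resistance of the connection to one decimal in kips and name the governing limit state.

165.4 kips (base-metal shear governs)

Weld metal: throat = 0.707×0.5 = 0.3535 in, L = 2×11.3125 = 22.625 in. φR_n = 0.75 × 0.6 × 70 × 0.3535 × 22.625 = 251.9 kips.
Base metal shear (0.25 in plate): yield φR_n = 1.0×0.6×50×0.25×22.625 = 169.7 kips; rupture φR_n = 0.75×0.6×65×0.25×22.625 = 165.4 kips; take 165.4 kips (rupture).
Governing: min(251.9, 165.4) = 165.4 kips → base-metal shear.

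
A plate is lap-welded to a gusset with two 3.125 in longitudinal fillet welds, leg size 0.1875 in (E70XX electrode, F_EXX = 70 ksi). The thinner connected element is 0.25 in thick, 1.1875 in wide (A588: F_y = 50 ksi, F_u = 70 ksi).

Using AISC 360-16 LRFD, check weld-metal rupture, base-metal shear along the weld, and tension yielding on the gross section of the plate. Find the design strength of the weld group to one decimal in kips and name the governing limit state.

Weld metal: throat = 0.707×0.1875 = 0.13256 in, L = 2×3.125 = 6.25 in. φR_n = 0.75 × 0.6 × 70 × 0.13256 × 6.25 = 26.1 kips.
Base metal shear (0.25 in plate): yield φR_n = 1.0×0.6×50×0.25×6.25 = 46.9 kips; rupture φR_n = 0.75×0.6×70×0.25×6.25 = 49.2 kips; take 46.9 kips (yield).
Tension yield (gross): A_g = 1.1875×0.25 = 0.29688 in². φR_n = 0.90 × 50 × 0.29688 = 13.4 kips.
Governing: min(26.1, 46.9, 13.4) = 13.4 kips → gross-section yield.

13.4 kips (gross-section yield governs)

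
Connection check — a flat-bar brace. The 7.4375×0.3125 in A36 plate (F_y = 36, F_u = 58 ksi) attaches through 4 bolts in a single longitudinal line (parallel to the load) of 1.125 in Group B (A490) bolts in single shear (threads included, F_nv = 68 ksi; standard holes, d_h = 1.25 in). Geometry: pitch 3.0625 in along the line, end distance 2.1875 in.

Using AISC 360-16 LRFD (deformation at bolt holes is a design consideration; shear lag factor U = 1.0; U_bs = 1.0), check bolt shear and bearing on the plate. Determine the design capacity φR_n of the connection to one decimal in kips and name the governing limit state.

114.2 kips (bearing governs)

Bolt shear: A_b = π(1.125)²/4 = 0.99402 in². φR_n = 0.75 × 68 × 0.99402 × 4 × 1 = 202.8 kips.
Bearing (0.3125 in plate, F_u = 58 ksi): end bolts L_c = 2.1875 − 1.25/2 = 1.5625, R_n = min(1.2×1.5625×0.3125×58, 2.4×1.125×0.3125×58) = 33.984 kips/bolt; interior L_c = 3.0625 − 1.25 = 1.8125, R_n = 39.422 kips/bolt. φR_n = 0.75 × (1×33.984 + 3×39.422) = 114.2 kips.
Governing: min(202.8, 114.2) = 114.2 kips → bearing.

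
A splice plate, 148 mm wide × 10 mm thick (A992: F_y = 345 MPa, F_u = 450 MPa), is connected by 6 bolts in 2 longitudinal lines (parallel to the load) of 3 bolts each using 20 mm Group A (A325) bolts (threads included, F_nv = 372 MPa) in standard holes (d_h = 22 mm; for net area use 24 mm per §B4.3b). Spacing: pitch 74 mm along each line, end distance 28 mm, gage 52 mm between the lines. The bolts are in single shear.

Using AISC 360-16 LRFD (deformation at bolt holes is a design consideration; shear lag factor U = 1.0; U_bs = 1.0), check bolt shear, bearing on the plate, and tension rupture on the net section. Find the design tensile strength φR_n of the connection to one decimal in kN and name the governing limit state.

337.5 kN (net-section rupture governs)

Bolt shear: A_b = π(20)²/4 = 314.16 mm². φR_n = 0.75 × 372 × 314.16 × 6 × 1 = 525.9 kN.
Bearing (10 mm plate, F_u = 450 MPa): end bolts L_c = 28 − 22/2 = 17, R_n = min(1.2×17×10×450, 2.4×20×10×450) = 91.8 kN/bolt; interior L_c = 74 − 22 = 52, R_n = 216 kN/bolt. φR_n = 0.75 × (2×91.8 + 4×216) = 785.7 kN.
Tension rupture (net): A_n = (148 − 2×24)×10 = 1000 mm² (U = 1.0, A_e = A_n). φR_n = 0.75 × 450 × 1000 = 337.5 kN.
Governing: min(525.9, 785.7, 337.5) = 337.5 kN → net-section rupture.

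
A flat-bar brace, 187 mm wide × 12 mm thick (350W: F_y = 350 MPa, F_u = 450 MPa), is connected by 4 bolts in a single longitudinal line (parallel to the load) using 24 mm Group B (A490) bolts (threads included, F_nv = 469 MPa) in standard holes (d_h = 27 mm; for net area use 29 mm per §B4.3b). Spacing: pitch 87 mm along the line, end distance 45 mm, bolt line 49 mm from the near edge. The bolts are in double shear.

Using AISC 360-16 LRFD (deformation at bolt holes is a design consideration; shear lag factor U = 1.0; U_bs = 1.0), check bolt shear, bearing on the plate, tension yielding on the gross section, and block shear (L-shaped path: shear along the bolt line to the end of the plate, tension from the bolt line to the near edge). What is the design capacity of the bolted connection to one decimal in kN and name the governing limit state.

Bolt shear: A_b = π(24)²/4 = 452.39 mm². φR_n = 0.75 × 469 × 452.39 × 4 × 2 = 1273.0 kN.
Bearing (12 mm plate, F_u = 450 MPa): end bolts L_c = 45 − 27/2 = 31.5, R_n = min(1.2×31.5×12×450, 2.4×24×12×450) = 204.12 kN/bolt; interior L_c = 87 − 27 = 60, R_n = 311.04 kN/bolt. φR_n = 0.75 × (1×204.12 + 3×311.04) = 852.9 kN.
Tension yield (gross): A_g = 187×12 = 2244 mm². φR_n = 0.90 × 350 × 2244 = 706.9 kN.
Block shear: shear path 1×[45+3×87] = 1×306 mm, A_gv = 3672, A_nv = 1×(306 − 3.5×29)×12 = 2454 mm²; tension to near edge: (49 − 0.5×29)×12 = 414 mm². R_n = min(0.6×450×2454, 0.6×350×3672) + 1.0×450×414 = min(662.58, 771.12) + 186.3 = 848.88 kN. φR_n = 0.75 × 848.88 = 636.7 kN.
Governing: min(1273.0, 852.9, 706.9, 636.7) = 636.7 kN → block shear.

636.7 kN (block shear governs)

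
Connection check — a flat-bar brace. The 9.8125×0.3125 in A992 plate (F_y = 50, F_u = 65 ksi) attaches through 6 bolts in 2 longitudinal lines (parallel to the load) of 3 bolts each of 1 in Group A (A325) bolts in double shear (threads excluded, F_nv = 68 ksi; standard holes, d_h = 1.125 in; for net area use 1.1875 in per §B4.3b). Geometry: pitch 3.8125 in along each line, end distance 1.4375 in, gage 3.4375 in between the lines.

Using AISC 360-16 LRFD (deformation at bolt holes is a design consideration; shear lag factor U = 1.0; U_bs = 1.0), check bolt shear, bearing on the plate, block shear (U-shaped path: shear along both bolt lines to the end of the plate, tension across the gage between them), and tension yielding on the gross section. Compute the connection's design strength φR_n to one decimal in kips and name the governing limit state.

138.0 kips (gross-section yield governs)

Bolt shear: A_b = π(1)²/4 = 0.7854 in². φR_n = 0.75 × 68 × 0.7854 × 6 × 2 = 480.7 kips.
Bearing (0.3125 in plate, F_u = 65 ksi): end bolts L_c = 1.4375 − 1.125/2 = 0.875, R_n = min(1.2×0.875×0.3125×65, 2.4×1×0.3125×65) = 21.328 kips/bolt; interior L_c = 3.8125 − 1.125 = 2.6875, R_n = 48.75 kips/bolt. φR_n = 0.75 × (2×21.328 + 4×48.75) = 178.2 kips.
Block shear: shear path 2×[1.4375+2×3.8125] = 2×9.0625 in, A_gv = 5.6641, A_nv = 2×(9.0625 − 2.5×1.1875)×0.3125 = 3.8086 in²; tension across gage: (3.4375 − 1×1.1875)×0.3125 = 0.70313 in². R_n = min(0.6×65×3.8086, 0.6×50×5.6641) + 1.0×65×0.70313 = min(148.54, 169.92) + 45.703 = 194.24 kips. φR_n = 0.75 × 194.24 = 145.7 kips.
Tension yield (gross): A_g = 9.8125×0.3125 = 3.0664 in². φR_n = 0.90 × 50 × 3.0664 = 138.0 kips.
Governing: min(480.7, 178.2, 145.7, 138.0) = 138.0 kips → gross-section yield.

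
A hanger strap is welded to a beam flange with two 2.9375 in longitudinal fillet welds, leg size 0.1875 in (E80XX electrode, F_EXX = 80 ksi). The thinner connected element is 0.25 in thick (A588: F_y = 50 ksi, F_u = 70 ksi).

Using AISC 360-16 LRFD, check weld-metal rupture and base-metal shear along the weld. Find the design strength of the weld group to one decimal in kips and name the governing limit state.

Weld metal: throat = 0.707×0.1875 = 0.13256 in, L = 2×2.9375 = 5.875 in. φR_n = 0.75 × 0.6 × 80 × 0.13256 × 5.875 = 28.0 kips.
Base metal shear (0.25 in plate): yield φR_n = 1.0×0.6×50×0.25×5.875 = 44.1 kips; rupture φR_n = 0.75×0.6×70×0.25×5.875 = 46.3 kips; take 44.1 kips (yield).
Governing: min(28.0, 44.1) = 28.0 kips → weld metal.

28.0 kips (weld metal governs)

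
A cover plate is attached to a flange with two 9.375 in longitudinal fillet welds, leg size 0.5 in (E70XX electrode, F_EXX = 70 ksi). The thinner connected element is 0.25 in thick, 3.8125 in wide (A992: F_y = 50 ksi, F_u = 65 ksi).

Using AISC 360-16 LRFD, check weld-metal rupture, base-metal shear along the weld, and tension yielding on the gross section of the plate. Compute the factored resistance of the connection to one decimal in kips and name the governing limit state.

42.9 kips (gross-section yield governs)

Weld metal: throat = 0.707×0.5 = 0.3535 in, L = 2×9.375 = 18.75 in. φR_n = 0.75 × 0.6 × 70 × 0.3535 × 18.75 = 208.8 kips.
Base metal shear (0.25 in plate): yield φR_n = 1.0×0.6×50×0.25×18.75 = 140.6 kips; rupture φR_n = 0.75×0.6×65×0.25×18.75 = 137.1 kips; take 137.1 kips (rupture).
Tension yield (gross): A_g = 3.8125×0.25 = 0.95313 in². φR_n = 0.90 × 50 × 0.95313 = 42.9 kips.
Governing: min(208.8, 137.1, 42.9) = 42.9 kips → gross-section yield.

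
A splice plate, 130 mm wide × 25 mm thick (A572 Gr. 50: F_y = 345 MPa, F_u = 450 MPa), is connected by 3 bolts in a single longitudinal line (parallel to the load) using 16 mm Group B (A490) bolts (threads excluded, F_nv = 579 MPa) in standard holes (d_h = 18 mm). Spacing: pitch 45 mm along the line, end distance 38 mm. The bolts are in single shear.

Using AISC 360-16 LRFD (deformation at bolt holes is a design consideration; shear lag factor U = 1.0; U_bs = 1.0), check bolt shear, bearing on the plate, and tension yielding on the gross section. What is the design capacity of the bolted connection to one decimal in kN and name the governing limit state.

Bolt shear: A_b = π(16)²/4 = 201.06 mm². φR_n = 0.75 × 579 × 201.06 × 3 × 1 = 261.9 kN.
Bearing (25 mm plate, F_u = 450 MPa): end bolts L_c = 38 − 18/2 = 29, R_n = min(1.2×29×25×450, 2.4×16×25×450) = 391.5 kN/bolt; interior L_c = 45 − 18 = 27, R_n = 364.5 kN/bolt. φR_n = 0.75 × (1×391.5 + 2×364.5) = 840.4 kN.
Tension yield (gross): A_g = 130×25 = 3250 mm². φR_n = 0.90 × 345 × 3250 = 1009.1 kN.
Governing: min(261.9, 840.4, 1009.1) = 261.9 kN → bolt shear.

261.9 kN (bolt shear governs)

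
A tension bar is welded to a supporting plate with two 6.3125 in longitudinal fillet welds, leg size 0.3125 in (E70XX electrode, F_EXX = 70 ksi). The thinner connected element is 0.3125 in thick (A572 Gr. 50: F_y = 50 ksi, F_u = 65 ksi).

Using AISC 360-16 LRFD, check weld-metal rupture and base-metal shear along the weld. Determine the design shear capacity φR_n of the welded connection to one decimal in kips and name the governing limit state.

Weld metal: throat = 0.707×0.3125 = 0.22094 in, L = 2×6.3125 = 12.625 in. φR_n = 0.75 × 0.6 × 70 × 0.22094 × 12.625 = 87.9 kips.
Base metal shear (0.3125 in plate): yield φR_n = 1.0×0.6×50×0.3125×12.625 = 118.4 kips; rupture φR_n = 0.75×0.6×65×0.3125×12.625 = 115.4 kips; take 115.4 kips (rupture).
Governing: min(87.9, 115.4) = 87.9 kips → weld metal.

87.9 kips (weld metal governs)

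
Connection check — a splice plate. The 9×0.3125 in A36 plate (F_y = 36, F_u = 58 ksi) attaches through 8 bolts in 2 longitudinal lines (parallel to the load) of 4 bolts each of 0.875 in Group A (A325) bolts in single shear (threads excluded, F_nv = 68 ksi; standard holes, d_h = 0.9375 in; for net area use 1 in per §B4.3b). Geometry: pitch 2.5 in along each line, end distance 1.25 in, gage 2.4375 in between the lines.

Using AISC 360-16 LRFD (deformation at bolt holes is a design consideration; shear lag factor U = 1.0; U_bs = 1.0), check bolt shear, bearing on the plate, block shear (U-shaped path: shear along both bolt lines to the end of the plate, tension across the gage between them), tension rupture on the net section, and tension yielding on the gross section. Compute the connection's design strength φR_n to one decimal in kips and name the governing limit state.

91.1 kips (gross-section yield governs)

Bolt shear: A_b = π(0.875)²/4 = 0.60132 in². φR_n = 0.75 × 68 × 0.60132 × 8 × 1 = 245.3 kips.
Bearing (0.3125 in plate, F_u = 58 ksi): end bolts L_c = 1.25 − 0.9375/2 = 0.78125, R_n = min(1.2×0.78125×0.3125×58, 2.4×0.875×0.3125×58) = 16.992 kips/bolt; interior L_c = 2.5 − 0.9375 = 1.5625, R_n = 33.984 kips/bolt. φR_n = 0.75 × (2×16.992 + 6×33.984) = 178.4 kips.
Block shear: shear path 2×[1.25+3×2.5] = 2×8.75 in, A_gv = 5.4688, A_nv = 2×(8.75 − 3.5×1)×0.3125 = 3.2813 in²; tension across gage: (2.4375 − 1×1)×0.3125 = 0.44922 in². R_n = min(0.6×58×3.2813, 0.6×36×5.4688) + 1.0×58×0.44922 = min(114.19, 118.13) + 26.055 = 140.25 kips. φR_n = 0.75 × 140.25 = 105.2 kips.
Tension rupture (net): A_n = (9 − 2×1)×0.3125 = 2.1875 in² (U = 1.0, A_e = A_n). φR_n = 0.75 × 58 × 2.1875 = 95.2 kips.
Tension yield (gross): A_g = 9×0.3125 = 2.8125 in². φR_n = 0.90 × 36 × 2.8125 = 91.1 kips.
Governing: min(245.3, 178.4, 105.2, 95.2, 91.1) = 91.1 kips → gross-section yield.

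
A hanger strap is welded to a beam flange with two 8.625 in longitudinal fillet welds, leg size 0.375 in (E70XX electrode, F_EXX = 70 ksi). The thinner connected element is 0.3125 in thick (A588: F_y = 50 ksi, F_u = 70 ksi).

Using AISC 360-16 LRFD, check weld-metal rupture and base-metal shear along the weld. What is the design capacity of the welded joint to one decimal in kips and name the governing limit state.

Weld metal: throat = 0.707×0.375 = 0.26513 in, L = 2×8.625 = 17.25 in. φR_n = 0.75 × 0.6 × 70 × 0.26513 × 17.25 = 144.1 kips.
Base metal shear (0.3125 in plate): yield φR_n = 1.0×0.6×50×0.3125×17.25 = 161.7 kips; rupture φR_n = 0.75×0.6×70×0.3125×17.25 = 169.8 kips; take 161.7 kips (yield).
Governing: min(144.1, 161.7) = 144.1 kips → weld metal.

144.1 kips (weld metal governs)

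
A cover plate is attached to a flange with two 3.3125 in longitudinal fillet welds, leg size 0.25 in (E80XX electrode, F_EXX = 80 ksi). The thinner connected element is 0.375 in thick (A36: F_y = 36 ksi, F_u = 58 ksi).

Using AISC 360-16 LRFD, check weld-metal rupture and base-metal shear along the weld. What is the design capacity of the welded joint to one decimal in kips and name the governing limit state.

42.2 kips (weld metal governs)

Weld metal: throat = 0.707×0.25 = 0.17675 in, L = 2×3.3125 = 6.625 in. φR_n = 0.75 × 0.6 × 80 × 0.17675 × 6.625 = 42.2 kips.
Base metal shear (0.375 in plate): yield φR_n = 1.0×0.6×36×0.375×6.625 = 53.7 kips; rupture φR_n = 0.75×0.6×58×0.375×6.625 = 64.8 kips; take 53.7 kips (yield).
Governing: min(42.2, 53.7) = 42.2 kips → weld metal.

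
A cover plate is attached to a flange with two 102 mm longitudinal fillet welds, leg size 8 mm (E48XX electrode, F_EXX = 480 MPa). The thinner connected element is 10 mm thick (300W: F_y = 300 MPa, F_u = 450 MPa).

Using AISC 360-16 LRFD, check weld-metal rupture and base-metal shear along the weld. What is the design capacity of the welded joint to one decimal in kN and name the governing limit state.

Weld metal: throat = 0.707×8 = 5.656 mm, L = 2×102 = 204 mm. φR_n = 0.75 × 0.6 × 480 × 5.656 × 204 = 249.2 kN.
Base metal shear (10 mm plate): yield φR_n = 1.0×0.6×300×10×204 = 367.2 kN; rupture φR_n = 0.75×0.6×450×10×204 = 413.1 kN; take 367.2 kN (yield).
Governing: min(249.2, 367.2) = 249.2 kN → weld metal.

249.2 kN (weld metal governs)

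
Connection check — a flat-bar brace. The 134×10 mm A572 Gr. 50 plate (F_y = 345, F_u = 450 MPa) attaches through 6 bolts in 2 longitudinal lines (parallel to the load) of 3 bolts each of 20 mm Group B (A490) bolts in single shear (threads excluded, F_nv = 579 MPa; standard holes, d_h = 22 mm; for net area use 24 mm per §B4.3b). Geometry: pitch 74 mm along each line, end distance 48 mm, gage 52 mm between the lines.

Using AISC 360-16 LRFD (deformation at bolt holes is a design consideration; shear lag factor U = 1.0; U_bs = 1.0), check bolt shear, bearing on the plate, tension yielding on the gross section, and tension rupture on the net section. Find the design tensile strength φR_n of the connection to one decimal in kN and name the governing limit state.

Bolt shear: A_b = π(20)²/4 = 314.16 mm². φR_n = 0.75 × 579 × 314.16 × 6 × 1 = 818.5 kN.
Bearing (10 mm plate, F_u = 450 MPa): end bolts L_c = 48 − 22/2 = 37, R_n = min(1.2×37×10×450, 2.4×20×10×450) = 199.8 kN/bolt; interior L_c = 74 − 22 = 52, R_n = 216 kN/bolt. φR_n = 0.75 × (2×199.8 + 4×216) = 947.7 kN.
Tension yield (gross): A_g = 134×10 = 1340 mm². φR_n = 0.90 × 345 × 1340 = 416.1 kN.
Tension rupture (net): A_n = (134 − 2×24)×10 = 860 mm² (U = 1.0, A_e = A_n). φR_n = 0.75 × 450 × 860 = 290.3 kN.
Governing: min(818.5, 947.7, 416.1, 290.3) = 290.3 kN → net-section rupture.

290.3 kN (net-section rupture governs)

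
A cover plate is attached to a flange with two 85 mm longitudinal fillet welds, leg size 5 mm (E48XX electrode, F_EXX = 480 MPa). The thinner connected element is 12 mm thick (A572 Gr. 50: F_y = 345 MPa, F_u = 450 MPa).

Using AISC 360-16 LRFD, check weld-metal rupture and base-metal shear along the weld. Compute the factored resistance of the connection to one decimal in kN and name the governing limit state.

129.8 kN (weld metal governs)

Weld metal: throat = 0.707×5 = 3.535 mm, L = 2×85 = 170 mm. φR_n = 0.75 × 0.6 × 480 × 3.535 × 170 = 129.8 kN.
Base metal shear (12 mm plate): yield φR_n = 1.0×0.6×345×12×170 = 422.3 kN; rupture φR_n = 0.75×0.6×450×12×170 = 413.1 kN; take 413.1 kN (rupture).
Governing: min(129.8, 413.1) = 129.8 kN → weld metal.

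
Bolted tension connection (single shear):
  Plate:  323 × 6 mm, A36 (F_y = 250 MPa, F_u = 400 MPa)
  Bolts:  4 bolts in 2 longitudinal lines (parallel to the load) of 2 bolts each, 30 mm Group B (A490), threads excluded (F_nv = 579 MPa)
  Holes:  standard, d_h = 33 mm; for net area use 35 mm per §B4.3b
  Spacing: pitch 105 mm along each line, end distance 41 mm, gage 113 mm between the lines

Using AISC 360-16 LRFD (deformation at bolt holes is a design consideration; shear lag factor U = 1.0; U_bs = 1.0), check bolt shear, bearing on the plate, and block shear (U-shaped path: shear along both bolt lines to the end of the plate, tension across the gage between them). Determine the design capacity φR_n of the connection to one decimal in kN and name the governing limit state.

337.5 kN (block shear governs)

Bolt shear: A_b = π(30)²/4 = 706.86 mm². φR_n = 0.75 × 579 × 706.86 × 4 × 1 = 1227.8 kN.
Bearing (6 mm plate, F_u = 400 MPa): end bolts L_c = 41 − 33/2 = 24.5, R_n = min(1.2×24.5×6×400, 2.4×30×6×400) = 70.56 kN/bolt; interior L_c = 105 − 33 = 72, R_n = 172.8 kN/bolt. φR_n = 0.75 × (2×70.56 + 2×172.8) = 365.0 kN.
Block shear: shear path 2×[41+1×105] = 2×146 mm, A_gv = 1752, A_nv = 2×(146 − 1.5×35)×6 = 1122 mm²; tension across gage: (113 − 1×35)×6 = 468 mm². R_n = min(0.6×400×1122, 0.6×250×1752) + 1.0×400×468 = min(269.28, 262.8) + 187.2 = 450 kN. φR_n = 0.75 × 450 = 337.5 kN.
Governing: min(1227.8, 365.0, 337.5) = 337.5 kN → block shear.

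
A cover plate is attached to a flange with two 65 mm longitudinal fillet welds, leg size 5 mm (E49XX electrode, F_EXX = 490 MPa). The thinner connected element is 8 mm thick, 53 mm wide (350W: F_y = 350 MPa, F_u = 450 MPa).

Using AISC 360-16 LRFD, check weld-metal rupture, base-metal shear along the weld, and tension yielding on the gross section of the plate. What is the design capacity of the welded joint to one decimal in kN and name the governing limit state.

Weld metal: throat = 0.707×5 = 3.535 mm, L = 2×65 = 130 mm. φR_n = 0.75 × 0.6 × 490 × 3.535 × 130 = 101.3 kN.
Base metal shear (8 mm plate): yield φR_n = 1.0×0.6×350×8×130 = 218.4 kN; rupture φR_n = 0.75×0.6×450×8×130 = 210.6 kN; take 210.6 kN (rupture).
Tension yield (gross): A_g = 53×8 = 424 mm². φR_n = 0.90 × 350 × 424 = 133.6 kN.
Governing: min(101.3, 210.6, 133.6) = 101.3 kN → weld metal.

101.3 kN (weld metal governs)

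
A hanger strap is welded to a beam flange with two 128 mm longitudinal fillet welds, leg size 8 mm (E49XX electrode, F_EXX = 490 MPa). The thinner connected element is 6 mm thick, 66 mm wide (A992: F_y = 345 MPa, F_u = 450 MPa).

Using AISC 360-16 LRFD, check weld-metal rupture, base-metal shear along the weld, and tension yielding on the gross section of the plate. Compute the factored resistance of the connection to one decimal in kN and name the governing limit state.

Weld metal: throat = 0.707×8 = 5.656 mm, L = 2×128 = 256 mm. φR_n = 0.75 × 0.6 × 490 × 5.656 × 256 = 319.3 kN.
Base metal shear (6 mm plate): yield φR_n = 1.0×0.6×345×6×256 = 318.0 kN; rupture φR_n = 0.75×0.6×450×6×256 = 311.0 kN; take 311.0 kN (rupture).
Tension yield (gross): A_g = 66×6 = 396 mm². φR_n = 0.90 × 345 × 396 = 123.0 kN.
Governing: min(319.3, 311.0, 123.0) = 123.0 kN → gross-section yield.

123.0 kN (gross-section yield governs)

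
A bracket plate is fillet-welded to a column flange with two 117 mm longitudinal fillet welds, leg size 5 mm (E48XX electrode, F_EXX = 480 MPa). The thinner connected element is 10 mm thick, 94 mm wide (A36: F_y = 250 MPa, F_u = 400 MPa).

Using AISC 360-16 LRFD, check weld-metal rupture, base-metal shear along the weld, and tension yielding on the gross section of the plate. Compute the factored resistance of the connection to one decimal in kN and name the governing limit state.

178.7 kN (weld metal governs)

Weld metal: throat = 0.707×5 = 3.535 mm, L = 2×117 = 234 mm. φR_n = 0.75 × 0.6 × 480 × 3.535 × 234 = 178.7 kN.
Base metal shear (10 mm plate): yield φR_n = 1.0×0.6×250×10×234 = 351.0 kN; rupture φR_n = 0.75×0.6×400×10×234 = 421.2 kN; take 351.0 kN (yield).
Tension yield (gross): A_g = 94×10 = 940 mm². φR_n = 0.90 × 250 × 940 = 211.5 kN.
Governing: min(178.7, 351.0, 211.5) = 178.7 kN → weld metal.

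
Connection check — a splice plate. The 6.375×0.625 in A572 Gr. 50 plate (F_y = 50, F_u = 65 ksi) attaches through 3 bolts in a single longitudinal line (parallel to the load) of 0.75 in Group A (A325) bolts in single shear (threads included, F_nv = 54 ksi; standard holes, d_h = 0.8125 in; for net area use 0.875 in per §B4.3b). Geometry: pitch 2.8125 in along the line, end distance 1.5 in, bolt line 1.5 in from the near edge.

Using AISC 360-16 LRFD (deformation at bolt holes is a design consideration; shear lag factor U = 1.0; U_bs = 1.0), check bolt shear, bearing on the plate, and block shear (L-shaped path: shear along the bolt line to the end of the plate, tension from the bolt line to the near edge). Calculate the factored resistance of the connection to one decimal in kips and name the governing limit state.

Bolt shear: A_b = π(0.75)²/4 = 0.44179 in². φR_n = 0.75 × 54 × 0.44179 × 3 × 1 = 53.7 kips.
Bearing (0.625 in plate, F_u = 65 ksi): end bolts L_c = 1.5 − 0.8125/2 = 1.09375, R_n = min(1.2×1.09375×0.625×65, 2.4×0.75×0.625×65) = 53.32 kips/bolt; interior L_c = 2.8125 − 0.8125 = 2, R_n = 73.125 kips/bolt. φR_n = 0.75 × (1×53.32 + 2×73.125) = 149.7 kips.
Block shear: shear path 1×[1.5+2×2.8125] = 1×7.125 in, A_gv = 4.4531, A_nv = 1×(7.125 − 2.5×0.875)×0.625 = 3.0859 in²; tension to near edge: (1.5 − 0.5×0.875)×0.625 = 0.66406 in². R_n = min(0.6×65×3.0859, 0.6×50×4.4531) + 1.0×65×0.66406 = min(120.35, 133.59) + 43.164 = 163.51 kips. φR_n = 0.75 × 163.51 = 122.6 kips.
Governing: min(53.7, 149.7, 122.6) = 53.7 kips → bolt shear.

53.7 kips (bolt shear governs)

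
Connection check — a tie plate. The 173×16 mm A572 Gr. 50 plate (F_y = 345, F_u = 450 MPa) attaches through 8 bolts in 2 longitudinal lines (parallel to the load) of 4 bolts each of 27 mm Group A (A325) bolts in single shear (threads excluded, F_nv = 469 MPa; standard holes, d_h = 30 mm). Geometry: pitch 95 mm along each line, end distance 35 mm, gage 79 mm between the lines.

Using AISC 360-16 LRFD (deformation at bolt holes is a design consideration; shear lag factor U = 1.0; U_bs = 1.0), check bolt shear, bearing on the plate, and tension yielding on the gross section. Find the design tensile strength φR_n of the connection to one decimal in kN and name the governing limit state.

859.5 kN (gross-section yield governs)

Bolt shear: A_b = π(27)²/4 = 572.56 mm². φR_n = 0.75 × 469 × 572.56 × 8 × 1 = 1611.2 kN.
Bearing (16 mm plate, F_u = 450 MPa): end bolts L_c = 35 − 30/2 = 20, R_n = min(1.2×20×16×450, 2.4×27×16×450) = 172.8 kN/bolt; interior L_c = 95 − 30 = 65, R_n = 466.56 kN/bolt. φR_n = 0.75 × (2×172.8 + 6×466.56) = 2358.7 kN.
Tension yield (gross): A_g = 173×16 = 2768 mm². φR_n = 0.90 × 345 × 2768 = 859.5 kN.
Governing: min(1611.2, 2358.7, 859.5) = 859.5 kN → gross-section yield.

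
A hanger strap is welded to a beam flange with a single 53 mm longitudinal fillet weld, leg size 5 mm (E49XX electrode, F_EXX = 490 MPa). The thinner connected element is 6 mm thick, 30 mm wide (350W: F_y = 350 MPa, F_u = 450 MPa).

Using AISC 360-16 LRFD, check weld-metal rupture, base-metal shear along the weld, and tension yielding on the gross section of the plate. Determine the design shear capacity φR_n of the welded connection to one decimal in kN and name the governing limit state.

41.3 kN (weld metal governs)

Weld metal: throat = 0.707×5 = 3.535 mm, L = 53 mm. φR_n = 0.75 × 0.6 × 490 × 3.535 × 53 = 41.3 kN.
Base metal shear (6 mm plate): yield φR_n = 1.0×0.6×350×6×53 = 66.8 kN; rupture φR_n = 0.75×0.6×450×6×53 = 64.4 kN; take 64.4 kN (rupture).
Tension yield (gross): A_g = 30×6 = 180 mm². φR_n = 0.90 × 350 × 180 = 56.7 kN.
Governing: min(41.3, 64.4, 56.7) = 41.3 kN → weld metal.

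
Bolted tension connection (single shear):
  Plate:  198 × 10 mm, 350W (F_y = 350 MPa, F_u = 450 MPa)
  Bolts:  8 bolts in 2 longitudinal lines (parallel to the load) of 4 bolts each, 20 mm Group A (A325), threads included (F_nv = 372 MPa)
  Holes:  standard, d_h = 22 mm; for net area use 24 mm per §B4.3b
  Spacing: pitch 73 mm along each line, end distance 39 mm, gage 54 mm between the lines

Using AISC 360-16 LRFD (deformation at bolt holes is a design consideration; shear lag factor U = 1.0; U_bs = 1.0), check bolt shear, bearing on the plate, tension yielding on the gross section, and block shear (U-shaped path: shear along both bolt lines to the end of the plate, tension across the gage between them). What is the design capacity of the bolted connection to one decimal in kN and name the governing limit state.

Bolt shear: A_b = π(20)²/4 = 314.16 mm². φR_n = 0.75 × 372 × 314.16 × 8 × 1 = 701.2 kN.
Bearing (10 mm plate, F_u = 450 MPa): end bolts L_c = 39 − 22/2 = 28, R_n = min(1.2×28×10×450, 2.4×20×10×450) = 151.2 kN/bolt; interior L_c = 73 − 22 = 51, R_n = 216 kN/bolt. φR_n = 0.75 × (2×151.2 + 6×216) = 1198.8 kN.
Tension yield (gross): A_g = 198×10 = 1980 mm². φR_n = 0.90 × 350 × 1980 = 623.7 kN.
Block shear: shear path 2×[39+3×73] = 2×258 mm, A_gv = 5160, A_nv = 2×(258 − 3.5×24)×10 = 3480 mm²; tension across gage: (54 − 1×24)×10 = 300 mm². R_n = min(0.6×450×3480, 0.6×350×5160) + 1.0×450×300 = min(939.6, 1083.6) + 135 = 1074.6 kN. φR_n = 0.75 × 1074.6 = 806.0 kN.
Governing: min(701.2, 1198.8, 623.7, 806.0) = 623.7 kN → gross-section yield.

623.7 kN (gross-section yield governs)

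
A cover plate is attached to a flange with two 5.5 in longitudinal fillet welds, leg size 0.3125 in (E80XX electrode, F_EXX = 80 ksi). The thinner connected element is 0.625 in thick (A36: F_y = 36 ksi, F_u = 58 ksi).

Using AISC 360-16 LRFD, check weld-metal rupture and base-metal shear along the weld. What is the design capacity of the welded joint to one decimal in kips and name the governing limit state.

87.5 kips (weld metal governs)

Weld metal: throat = 0.707×0.3125 = 0.22094 in, L = 2×5.5 = 11 in. φR_n = 0.75 × 0.6 × 80 × 0.22094 × 11 = 87.5 kips.
Base metal shear (0.625 in plate): yield φR_n = 1.0×0.6×36×0.625×11 = 148.5 kips; rupture φR_n = 0.75×0.6×58×0.625×11 = 179.4 kips; take 148.5 kips (yield).
Governing: min(87.5, 148.5) = 87.5 kips → weld metal.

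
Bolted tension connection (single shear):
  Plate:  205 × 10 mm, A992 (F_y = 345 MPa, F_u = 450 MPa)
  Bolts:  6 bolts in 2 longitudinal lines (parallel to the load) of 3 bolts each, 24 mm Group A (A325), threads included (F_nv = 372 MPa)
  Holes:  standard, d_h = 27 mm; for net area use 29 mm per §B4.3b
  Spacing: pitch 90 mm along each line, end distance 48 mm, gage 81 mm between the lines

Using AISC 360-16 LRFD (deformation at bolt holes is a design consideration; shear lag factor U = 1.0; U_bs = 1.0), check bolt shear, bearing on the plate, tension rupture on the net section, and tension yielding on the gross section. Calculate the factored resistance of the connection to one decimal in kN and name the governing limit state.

Bolt shear: A_b = π(24)²/4 = 452.39 mm². φR_n = 0.75 × 372 × 452.39 × 6 × 1 = 757.3 kN.
Bearing (10 mm plate, F_u = 450 MPa): end bolts L_c = 48 − 27/2 = 34.5, R_n = min(1.2×34.5×10×450, 2.4×24×10×450) = 186.3 kN/bolt; interior L_c = 90 − 27 = 63, R_n = 259.2 kN/bolt. φR_n = 0.75 × (2×186.3 + 4×259.2) = 1057.1 kN.
Tension rupture (net): A_n = (205 − 2×29)×10 = 1470 mm² (U = 1.0, A_e = A_n). φR_n = 0.75 × 450 × 1470 = 496.1 kN.
Tension yield (gross): A_g = 205×10 = 2050 mm². φR_n = 0.90 × 345 × 2050 = 636.5 kN.
Governing: min(757.3, 1057.1, 496.1, 636.5) = 496.1 kN → net-section rupture.

496.1 kN (net-section rupture governs)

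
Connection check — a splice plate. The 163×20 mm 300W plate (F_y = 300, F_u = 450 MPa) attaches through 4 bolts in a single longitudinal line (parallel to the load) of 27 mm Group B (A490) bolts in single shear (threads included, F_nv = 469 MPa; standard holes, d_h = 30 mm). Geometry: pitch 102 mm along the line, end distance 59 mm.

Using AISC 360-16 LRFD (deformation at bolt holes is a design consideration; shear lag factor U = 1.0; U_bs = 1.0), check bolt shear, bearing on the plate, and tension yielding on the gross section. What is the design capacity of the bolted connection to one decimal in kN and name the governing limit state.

Bolt shear: A_b = π(27)²/4 = 572.56 mm². φR_n = 0.75 × 469 × 572.56 × 4 × 1 = 805.6 kN.
Bearing (20 mm plate, F_u = 450 MPa): end bolts L_c = 59 − 30/2 = 44, R_n = min(1.2×44×20×450, 2.4×27×20×450) = 475.2 kN/bolt; interior L_c = 102 − 30 = 72, R_n = 583.2 kN/bolt. φR_n = 0.75 × (1×475.2 + 3×583.2) = 1668.6 kN.
Tension yield (gross): A_g = 163×20 = 3260 mm². φR_n = 0.90 × 300 × 3260 = 880.2 kN.
Governing: min(805.6, 1668.6, 880.2) = 805.6 kN → bolt shear.

805.6 kN (bolt shear governs)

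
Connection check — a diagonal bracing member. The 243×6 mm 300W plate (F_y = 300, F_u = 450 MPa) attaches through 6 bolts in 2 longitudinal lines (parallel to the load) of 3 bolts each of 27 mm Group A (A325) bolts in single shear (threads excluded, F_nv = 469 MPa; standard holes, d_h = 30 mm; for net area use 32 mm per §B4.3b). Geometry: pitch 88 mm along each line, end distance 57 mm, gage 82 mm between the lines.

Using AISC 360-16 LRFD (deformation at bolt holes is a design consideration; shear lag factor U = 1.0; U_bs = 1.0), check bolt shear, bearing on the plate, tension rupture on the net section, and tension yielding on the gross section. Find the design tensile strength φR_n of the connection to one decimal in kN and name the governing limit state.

Bolt shear: A_b = π(27)²/4 = 572.56 mm². φR_n = 0.75 × 469 × 572.56 × 6 × 1 = 1208.4 kN.
Bearing (6 mm plate, F_u = 450 MPa): end bolts L_c = 57 − 30/2 = 42, R_n = min(1.2×42×6×450, 2.4×27×6×450) = 136.08 kN/bolt; interior L_c = 88 − 30 = 58, R_n = 174.96 kN/bolt. φR_n = 0.75 × (2×136.08 + 4×174.96) = 729.0 kN.
Tension rupture (net): A_n = (243 − 2×32)×6 = 1074 mm² (U = 1.0, A_e = A_n). φR_n = 0.75 × 450 × 1074 = 362.5 kN.
Tension yield (gross): A_g = 243×6 = 1458 mm². φR_n = 0.90 × 300 × 1458 = 393.7 kN.
Governing: min(1208.4, 729.0, 362.5, 393.7) = 362.5 kN → net-section rupture.

362.5 kN (net-section rupture governs)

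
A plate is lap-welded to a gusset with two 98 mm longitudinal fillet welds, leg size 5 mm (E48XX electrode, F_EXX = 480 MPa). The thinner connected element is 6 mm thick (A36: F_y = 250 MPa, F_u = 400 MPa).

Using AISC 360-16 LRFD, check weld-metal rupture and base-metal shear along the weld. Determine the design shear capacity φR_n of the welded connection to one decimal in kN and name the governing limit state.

Weld metal: throat = 0.707×5 = 3.535 mm, L = 2×98 = 196 mm. φR_n = 0.75 × 0.6 × 480 × 3.535 × 196 = 149.7 kN.
Base metal shear (6 mm plate): yield φR_n = 1.0×0.6×250×6×196 = 176.4 kN; rupture φR_n = 0.75×0.6×400×6×196 = 211.7 kN; take 176.4 kN (yield).
Governing: min(149.7, 176.4) = 149.7 kN → weld metal.

149.7 kN (weld metal governs)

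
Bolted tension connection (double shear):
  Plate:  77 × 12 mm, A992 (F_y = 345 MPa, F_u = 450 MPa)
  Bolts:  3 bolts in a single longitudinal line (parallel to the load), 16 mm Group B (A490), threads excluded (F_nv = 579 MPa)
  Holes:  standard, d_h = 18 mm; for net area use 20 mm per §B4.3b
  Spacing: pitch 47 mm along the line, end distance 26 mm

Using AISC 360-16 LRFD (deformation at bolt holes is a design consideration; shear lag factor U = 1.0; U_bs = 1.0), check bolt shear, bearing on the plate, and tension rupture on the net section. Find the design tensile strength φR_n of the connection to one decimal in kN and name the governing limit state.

Bolt shear: A_b = π(16)²/4 = 201.06 mm². φR_n = 0.75 × 579 × 201.06 × 3 × 2 = 523.9 kN.
Bearing (12 mm plate, F_u = 450 MPa): end bolts L_c = 26 − 18/2 = 17, R_n = min(1.2×17×12×450, 2.4×16×12×450) = 110.16 kN/bolt; interior L_c = 47 − 18 = 29, R_n = 187.92 kN/bolt. φR_n = 0.75 × (1×110.16 + 2×187.92) = 364.5 kN.
Tension rupture (net): A_n = (77 − 1×20)×12 = 684 mm² (U = 1.0, A_e = A_n). φR_n = 0.75 × 450 × 684 = 230.9 kN.
Governing: min(523.9, 364.5, 230.9) = 230.9 kN → net-section rupture.

230.9 kN (net-section rupture governs)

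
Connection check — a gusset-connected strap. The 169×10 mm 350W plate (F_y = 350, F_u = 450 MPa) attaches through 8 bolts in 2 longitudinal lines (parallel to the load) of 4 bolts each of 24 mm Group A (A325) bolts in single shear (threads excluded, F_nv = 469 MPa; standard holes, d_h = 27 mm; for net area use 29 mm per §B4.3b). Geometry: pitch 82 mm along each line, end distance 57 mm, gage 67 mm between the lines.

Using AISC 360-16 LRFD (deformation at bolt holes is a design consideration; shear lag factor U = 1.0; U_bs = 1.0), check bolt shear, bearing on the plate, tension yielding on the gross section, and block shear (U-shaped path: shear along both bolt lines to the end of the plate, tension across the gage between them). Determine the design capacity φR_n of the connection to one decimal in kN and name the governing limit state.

532.4 kN (gross-section yield governs)

Bolt shear: A_b = π(24)²/4 = 452.39 mm². φR_n = 0.75 × 469 × 452.39 × 8 × 1 = 1273.0 kN.
Bearing (10 mm plate, F_u = 450 MPa): end bolts L_c = 57 − 27/2 = 43.5, R_n = min(1.2×43.5×10×450, 2.4×24×10×450) = 234.9 kN/bolt; interior L_c = 82 − 27 = 55, R_n = 259.2 kN/bolt. φR_n = 0.75 × (2×234.9 + 6×259.2) = 1518.8 kN.
Tension yield (gross): A_g = 169×10 = 1690 mm². φR_n = 0.90 × 350 × 1690 = 532.4 kN.
Block shear: shear path 2×[57+3×82] = 2×303 mm, A_gv = 6060, A_nv = 2×(303 − 3.5×29)×10 = 4030 mm²; tension across gage: (67 − 1×29)×10 = 380 mm². R_n = min(0.6×450×4030, 0.6×350×6060) + 1.0×450×380 = min(1088.1, 1272.6) + 171 = 1259.1 kN. φR_n = 0.75 × 1259.1 = 944.3 kN.
Governing: min(1273.0, 1518.8, 532.4, 944.3) = 532.4 kN → gross-section yield.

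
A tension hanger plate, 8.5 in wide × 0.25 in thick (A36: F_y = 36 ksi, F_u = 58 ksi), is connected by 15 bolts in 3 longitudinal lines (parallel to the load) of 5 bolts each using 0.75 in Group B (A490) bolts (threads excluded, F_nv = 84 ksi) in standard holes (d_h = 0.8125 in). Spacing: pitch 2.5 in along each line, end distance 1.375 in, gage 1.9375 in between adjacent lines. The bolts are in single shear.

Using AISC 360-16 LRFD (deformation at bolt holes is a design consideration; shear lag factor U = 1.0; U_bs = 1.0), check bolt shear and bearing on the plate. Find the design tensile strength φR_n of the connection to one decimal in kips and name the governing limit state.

Bolt shear: A_b = π(0.75)²/4 = 0.44179 in². φR_n = 0.75 × 84 × 0.44179 × 15 × 1 = 417.5 kips.
Bearing (0.25 in plate, F_u = 58 ksi): end bolts L_c = 1.375 − 0.8125/2 = 0.96875, R_n = min(1.2×0.96875×0.25×58, 2.4×0.75×0.25×58) = 16.856 kips/bolt; interior L_c = 2.5 − 0.8125 = 1.6875, R_n = 26.1 kips/bolt. φR_n = 0.75 × (3×16.856 + 12×26.1) = 272.8 kips.
Governing: min(417.5, 272.8) = 272.8 kips → bearing.

272.8 kips (bearing governs)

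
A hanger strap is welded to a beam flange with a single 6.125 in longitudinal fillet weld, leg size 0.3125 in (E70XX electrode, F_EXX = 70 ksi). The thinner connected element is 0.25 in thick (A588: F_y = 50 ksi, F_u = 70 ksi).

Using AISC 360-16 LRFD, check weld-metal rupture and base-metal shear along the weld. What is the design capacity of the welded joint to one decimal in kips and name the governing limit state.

Weld metal: throat = 0.707×0.3125 = 0.22094 in, L = 6.125 in. φR_n = 0.75 × 0.6 × 70 × 0.22094 × 6.125 = 42.6 kips.
Base metal shear (0.25 in plate): yield φR_n = 1.0×0.6×50×0.25×6.125 = 45.9 kips; rupture φR_n = 0.75×0.6×70×0.25×6.125 = 48.2 kips; take 45.9 kips (yield).
Governing: min(42.6, 45.9) = 42.6 kips → weld metal.

42.6 kips (weld metal governs)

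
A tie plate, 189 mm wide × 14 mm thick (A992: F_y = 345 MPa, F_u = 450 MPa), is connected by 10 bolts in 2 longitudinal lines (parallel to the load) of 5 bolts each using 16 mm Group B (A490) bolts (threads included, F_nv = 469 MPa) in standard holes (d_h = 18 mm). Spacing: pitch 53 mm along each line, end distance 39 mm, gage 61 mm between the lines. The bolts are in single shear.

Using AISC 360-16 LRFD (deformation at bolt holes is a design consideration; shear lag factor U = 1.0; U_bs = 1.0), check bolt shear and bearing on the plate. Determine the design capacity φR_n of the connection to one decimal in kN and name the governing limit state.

707.2 kN (bolt shear governs)

Bolt shear: A_b = π(16)²/4 = 201.06 mm². φR_n = 0.75 × 469 × 201.06 × 10 × 1 = 707.2 kN.
Bearing (14 mm plate, F_u = 450 MPa): end bolts L_c = 39 − 18/2 = 30, R_n = min(1.2×30×14×450, 2.4×16×14×450) = 226.8 kN/bolt; interior L_c = 53 − 18 = 35, R_n = 241.92 kN/bolt. φR_n = 0.75 × (2×226.8 + 8×241.92) = 1791.7 kN.
Governing: min(707.2, 1791.7) = 707.2 kN → bolt shear.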